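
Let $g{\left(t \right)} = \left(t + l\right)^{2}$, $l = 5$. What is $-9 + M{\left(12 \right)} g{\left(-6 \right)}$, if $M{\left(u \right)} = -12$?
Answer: $-21$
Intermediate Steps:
$g{\left(t \right)} = \left(5 + t\right)^{2}$ ($g{\left(t \right)} = \left(t + 5\right)^{2} = \left(5 + t\right)^{2}$)
$-9 + M{\left(12 \right)} g{\left(-6 \right)} = -9 - 12 \left(5 - 6\right)^{2} = -9 - 12 \left(-1\right)^{2} = -9 - 12 = -21$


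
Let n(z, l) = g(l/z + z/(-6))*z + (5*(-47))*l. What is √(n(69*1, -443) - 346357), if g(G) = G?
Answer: I*√973954/2 ≈ 493.45*I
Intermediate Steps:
n(z, l) = -235*l + z*(-z/6 + l/z) (n(z, l) = (l/z + z/(-6))*z + (5*(-47))*l = (l/z + z*(-⅙))*z - 235*l = (l/z - z/6)*z - 235*l = (-z/6 + l/z)*z - 235*l = z*(-z/6 + l/z) - 235*l = -235*l + z*(-z/6 + l/z))
√(n(69*1, -443) - 346357) = √((-234*(-443) - (69*1)²/6) - 346357) = √((103662 - ⅙*69²) - 346357) = √((103662 - ⅙*4761) - 346357) = √((103662 - 1587/2) - 346357) = √(205737/2 - 346357) = √(-486977/2) = I*√973954/2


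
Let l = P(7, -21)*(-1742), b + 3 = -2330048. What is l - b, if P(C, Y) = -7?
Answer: 2342245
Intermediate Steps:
b = -2330051 (b = -3 - 2330048 = -2330051)
l = 12194 (l = -7*(-1742) = 12194)
l - b = 12194 - 1*(-2330051) = 12194 + 2330051 = 2342245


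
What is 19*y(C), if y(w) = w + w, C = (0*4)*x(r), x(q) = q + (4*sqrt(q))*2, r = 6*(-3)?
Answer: 0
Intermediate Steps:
r = -18
x(q) = q + 8*sqrt(q)
C = 0 (C = (0*4)*(-18 + 8*sqrt(-18)) = 0*(-18 + 8*(3*I*sqrt(2))) = 0*(-18 + 24*I*sqrt(2)) = 0)
y(w) = 2*w
19*y(C) = 19*(2*0) = 19*0 = 0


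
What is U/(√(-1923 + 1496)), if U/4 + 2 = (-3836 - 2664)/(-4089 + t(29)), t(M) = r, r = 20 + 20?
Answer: 6392*I*√427/1728923 ≈ 0.076397*I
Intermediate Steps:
r = 40
t(M) = 40
U = -6392/4049 (U = -8 + 4*((-3836 - 2664)/(-4089 + 40)) = -8 + 4*(-6500/(-4049)) = -8 + 4*(-6500*(-1/4049)) = -8 + 4*(6500/4049) = -8 + 26000/4049 = -6392/4049 ≈ -1.5787)
U/(√(-1923 + 1496)) = -6392/(4049*√(-1923 + 1496)) = -6392*(-I*√427/427)/4049 = -(-6392)*I*√427/1728923 = 6392*I*√427/1728923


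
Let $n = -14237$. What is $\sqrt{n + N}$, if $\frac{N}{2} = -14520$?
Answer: $i \sqrt{43277} \approx 208.03 i$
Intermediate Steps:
$N = -29040$ ($N = 2 \left(-14520\right) = -29040$)
$\sqrt{n + N} = \sqrt{-14237 - 29040} = \sqrt{-43277} = i \sqrt{43277}$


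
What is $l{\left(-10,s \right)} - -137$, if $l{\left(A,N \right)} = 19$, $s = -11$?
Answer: $156$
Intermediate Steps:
$l{\left(-10,s \right)} - -137 = 19 - -137 = 19 + 137 = 156$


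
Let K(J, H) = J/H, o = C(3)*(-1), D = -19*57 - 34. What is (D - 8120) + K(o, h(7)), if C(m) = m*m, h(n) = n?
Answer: -64668/7 ≈ -9238.3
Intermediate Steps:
D = -1117 (D = -1083 - 34 = -1117)
C(m) = m²
o = -9 (o = 3²*(-1) = 9*(-1) = -9)
(D - 8120) + K(o, h(7)) = (-1117 - 8120) - 9/7 = -9237 - 9*⅐ = -9237 - 9/7 = -64668/7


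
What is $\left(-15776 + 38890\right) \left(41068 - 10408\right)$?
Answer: $708675240$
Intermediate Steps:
$\left(-15776 + 38890\right) \left(41068 - 10408\right) = 23114 \cdot 30660 = 708675240$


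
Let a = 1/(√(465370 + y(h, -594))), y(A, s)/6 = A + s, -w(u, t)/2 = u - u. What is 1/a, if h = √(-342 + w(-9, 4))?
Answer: √(461806 + 18*I*√38) ≈ 679.56 + 0.082*I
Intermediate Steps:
w(u, t) = 0 (w(u, t) = -2*(u - u) = -2*0 = 0)
h = 3*I*√38 (h = √(-342 + 0) = √(-342) = 3*I*√38 ≈ 18.493*I)
y(A, s) = 6*A + 6*s (y(A, s) = 6*(A + s) = 6*A + 6*s)
a = (461806 + 18*I*√38)^(-½) (a = 1/(√(465370 + (6*(3*I*√38) + 6*(-594)))) = 1/(√(465370 + (18*I*√38 - 3564))) = 1/(√(465370 + (-3564 + 18*I*√38))) = 1/(√(461806 + 18*I*√38)) = (461806 + 18*I*√38)^(-½) ≈ 0.0014715 - 1.8e-7*I)
1/a = 1/(√2/(2*√(230903 + 9*I*√38))) = √2*√(230903 + 9*I*√38)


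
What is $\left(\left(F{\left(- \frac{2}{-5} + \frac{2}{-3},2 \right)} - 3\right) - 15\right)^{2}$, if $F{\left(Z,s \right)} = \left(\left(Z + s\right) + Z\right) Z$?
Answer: $\frac{17123044}{50625} \approx 338.23$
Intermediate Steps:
$F{\left(Z,s \right)} = Z \left(s + 2 Z\right)$ ($F{\left(Z,s \right)} = \left(s + 2 Z\right) Z = Z \left(s + 2 Z\right)$)
$\left(\left(F{\left(- \frac{2}{-5} + \frac{2}{-3},2 \right)} - 3\right) - 15\right)^{2} = \left(\left(\left(- \frac{2}{-5} + \frac{2}{-3}\right) \left(2 + 2 \left(- \frac{2}{-5} + \frac{2}{-3}\right)\right) - 3\right) - 15\right)^{2} = \left(\left(\left(\left(-2\right) \left(- \frac{1}{5}\right) + 2 \left(- \frac{1}{3}\right)\right) \left(2 + 2 \left(\left(-2\right) \left(- \frac{1}{5}\right) + 2 \left(- \frac{1}{3}\right)\right)\right) - 3\right) - 15\right)^{2} = \left(\left(\left(\frac{2}{5} - \frac{2}{3}\right) \left(2 + 2 \left(\frac{2}{5} - \frac{2}{3}\right)\right) - 3\right) - 15\right)^{2} = \left(\left(- \frac{4 \left(2 + 2 \left(- \frac{4}{15}\right)\right)}{15} - 3\right) - 15\right)^{2} = \left(\left(- \frac{4 \left(2 - \frac{8}{15}\right)}{15} - 3\right) - 15\right)^{2} = \left(\left(\left(- \frac{4}{15}\right) \frac{22}{15} - 3\right) - 15\right)^{2} = \left(\left(- \frac{88}{225} - 3\right) - 15\right)^{2} = \left(- \frac{763}{225} - 15\right)^{2} = \left(- \frac{4138}{225}\right)^{2} = \frac{17123044}{50625}$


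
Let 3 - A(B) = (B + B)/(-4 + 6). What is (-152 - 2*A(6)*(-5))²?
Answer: 33124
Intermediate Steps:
A(B) = 3 - B (A(B) = 3 - (B + B)/(-4 + 6) = 3 - 2*B/2 = 3 - B)
(-152 - 2*A(6)*(-5))² = (-152 - 2*(3 - 1*6)*(-5))² = (-152 - 2*(3 - 6)*(-5))² = (-152 - 2*(-3)*(-5))² = (-152 + 6*(-5))² = (-152 - 30)² = (-182)² = 33124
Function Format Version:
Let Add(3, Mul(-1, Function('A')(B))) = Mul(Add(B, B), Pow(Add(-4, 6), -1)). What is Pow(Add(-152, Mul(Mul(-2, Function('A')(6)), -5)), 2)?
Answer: 33124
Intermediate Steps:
Function('A')(B) = Add(3, Mul(-1, B)) (Function('A')(B) = Add(3, Mul(-1, Mul(Add(B, B), Pow(Add(-4, 6), -1)))) = Add(3, Mul(-1, Mul(Mul(2, B), Pow(2, -1)))) = Add(3, Mul(-1, Mul(Mul(2, B), Rational(1, 2)))) = Add(3, Mul(-1, B)))
Pow(Add(-152, Mul(Mul(-2, Function('A')(6)), -5)), 2) = Pow(Add(-152, Mul(Mul(-2, Add(3, Mul(-1, 6))), -5)), 2) = Pow(Add(-152, Mul(Mul(-2, Add(3, -6)), -5)), 2) = Pow(Add(-152, Mul(Mul(-2, -3), -5)), 2) = Pow(Add(-152, Mul(6, -5)), 2) = Pow(Add(-152, -30), 2) = Pow(-182, 2) = 33124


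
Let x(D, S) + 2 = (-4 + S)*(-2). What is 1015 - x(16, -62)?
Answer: 885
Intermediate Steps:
x(D, S) = 6 - 2*S (x(D, S) = -2 + (-4 + S)*(-2) = -2 + (8 - 2*S) = 6 - 2*S)
1015 - x(16, -62) = 1015 - (6 - 2*(-62)) = 1015 - (6 + 124) = 1015 - 1*130 = 1015 - 130 = 885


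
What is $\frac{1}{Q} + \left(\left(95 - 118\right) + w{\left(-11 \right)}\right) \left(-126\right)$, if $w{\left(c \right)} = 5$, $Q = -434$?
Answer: $\frac{984311}{434} \approx 2268.0$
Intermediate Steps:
$\frac{1}{Q} + \left(\left(95 - 118\right) + w{\left(-11 \right)}\right) \left(-126\right) = \frac{1}{-434} + \left(\left(95 - 118\right) + 5\right) \left(-126\right) = - \frac{1}{434} + \left(-23 + 5\right) \left(-126\right) = - \frac{1}{434} - -2268 = - \frac{1}{434} + 2268 = \frac{984311}{434}$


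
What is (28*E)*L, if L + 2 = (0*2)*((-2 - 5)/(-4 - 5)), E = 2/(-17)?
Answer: 112/17 ≈ 6.5882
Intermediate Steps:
E = -2/17 (E = 2*(-1/17) = -2/17 ≈ -0.11765)
L = -2 (L = -2 + (0*2)*((-2 - 5)/(-4 - 5)) = -2 + 0*(-7/(-9)) = -2 + 0*(-7*(-⅑)) = -2 + 0*(7/9) = -2 + 0 = -2)
(28*E)*L = (28*(-2/17))*(-2) = -56/17*(-2) = 112/17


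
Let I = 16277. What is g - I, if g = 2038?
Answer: -14239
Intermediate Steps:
g - I = 2038 - 1*16277 = 2038 - 16277 = -14239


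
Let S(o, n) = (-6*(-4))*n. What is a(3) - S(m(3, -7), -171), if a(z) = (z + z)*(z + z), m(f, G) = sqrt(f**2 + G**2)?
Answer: 4140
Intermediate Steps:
m(f, G) = sqrt(G**2 + f**2)
S(o, n) = 24*n
a(z) = 4*z**2 (a(z) = (2*z)*(2*z) = 4*z**2)
a(3) - S(m(3, -7), -171) = 4*3**2 - 24*(-171) = 4*9 - 1*(-4104) = 36 + 4104 = 4140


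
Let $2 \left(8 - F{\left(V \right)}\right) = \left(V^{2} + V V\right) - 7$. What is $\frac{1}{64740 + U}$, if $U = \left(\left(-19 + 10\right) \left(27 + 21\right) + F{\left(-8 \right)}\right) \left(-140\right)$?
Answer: $\frac{1}{132570} \approx 7.5432 \cdot 10^{-6}$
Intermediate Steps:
$F{\left(V \right)} = \frac{23}{2} - V^{2}$ ($F{\left(V \right)} = 8 - \frac{\left(V^{2} + V V\right) - 7}{2} = 8 - \frac{\left(V^{2} + V^{2}\right) - 7}{2} = 8 - \frac{2 V^{2} - 7}{2} = 8 - \frac{-7 + 2 V^{2}}{2} = 8 - \left(- \frac{7}{2} + V^{2}\right) = \frac{23}{2} - V^{2}$)
$U = 67830$ ($U = \left(\left(-19 + 10\right) \left(27 + 21\right) + \left(\frac{23}{2} - \left(-8\right)^{2}\right)\right) \left(-140\right) = \left(\left(-9\right) 48 + \left(\frac{23}{2} - 64\right)\right) \left(-140\right) = \left(-432 + \left(\frac{23}{2} - 64\right)\right) \left(-140\right) = \left(-432 - \frac{105}{2}\right) \left(-140\right) = \left(- \frac{969}{2}\right) \left(-140\right) = 67830$)
$\frac{1}{64740 + U} = \frac{1}{64740 + 67830} = \frac{1}{132570}$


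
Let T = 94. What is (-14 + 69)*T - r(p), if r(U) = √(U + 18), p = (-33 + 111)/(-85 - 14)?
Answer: 5170 - 2*√4686/33 ≈ 5165.9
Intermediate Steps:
p = -26/33 (p = 78/(-99) = 78*(-1/99) = -26/33 ≈ -0.78788)
r(U) = √(18 + U)
(-14 + 69)*T - r(p) = (-14 + 69)*94 - √(18 - 26/33) = 55*94 - √(568/33) = 5170 - 2*√4686/33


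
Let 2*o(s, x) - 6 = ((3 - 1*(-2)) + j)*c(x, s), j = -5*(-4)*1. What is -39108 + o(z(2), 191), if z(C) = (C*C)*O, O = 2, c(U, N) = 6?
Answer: -39030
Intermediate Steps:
j = 20 (j = 20*1 = 20)
z(C) = 2*C² (z(C) = (C*C)*2 = C²*2 = 2*C²)
o(s, x) = 78 (o(s, x) = 3 + (((3 - 1*(-2)) + 20)*6)/2 = 3 + (((3 + 2) + 20)*6)/2 = 3 + ((5 + 20)*6)/2 = 3 + (25*6)/2 = 3 + (½)*150 = 3 + 75 = 78)
-39108 + o(z(2), 191) = -39108 + 78 = -39030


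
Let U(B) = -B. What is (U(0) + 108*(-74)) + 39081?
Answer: 31089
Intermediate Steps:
(U(0) + 108*(-74)) + 39081 = (-1*0 + 108*(-74)) + 39081 = (0 - 7992) + 39081 = -7992 + 39081 = 31089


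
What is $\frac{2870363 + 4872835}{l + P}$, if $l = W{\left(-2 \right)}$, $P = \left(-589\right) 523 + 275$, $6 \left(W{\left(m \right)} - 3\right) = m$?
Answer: $- \frac{11614797}{461654} \approx -25.159$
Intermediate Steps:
$W{\left(m \right)} = 3 + \frac{m}{6}$
$P = -307772$ ($P = -308047 + 275 = -307772$)
$l = \frac{8}{3}$ ($l = 3 + \frac{1}{6} \left(-2\right) = 3 - \frac{1}{3} = \frac{8}{3} \approx 2.6667$)
$\frac{2870363 + 4872835}{l + P} = \frac{2870363 + 4872835}{\frac{8}{3} - 307772} = \frac{7743198}{- \frac{923308}{3}} = 7743198 \left(- \frac{3}{923308}\right) = - \frac{11614797}{461654}$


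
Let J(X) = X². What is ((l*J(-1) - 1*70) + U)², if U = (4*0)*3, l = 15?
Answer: 3025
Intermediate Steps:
U = 0 (U = 0*3 = 0)
((l*J(-1) - 1*70) + U)² = ((15*(-1)² - 1*70) + 0)² = ((15*1 - 70) + 0)² = ((15 - 70) + 0)² = (-55 + 0)² = (-55)² = 3025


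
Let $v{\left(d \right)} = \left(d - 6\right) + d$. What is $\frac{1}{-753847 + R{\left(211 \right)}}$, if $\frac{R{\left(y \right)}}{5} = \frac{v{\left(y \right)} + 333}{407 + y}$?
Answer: $- \frac{618}{465873701} \approx -1.3265 \cdot 10^{-6}$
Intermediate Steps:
$v{\left(d \right)} = -6 + 2 d$ ($v{\left(d \right)} = \left(-6 + d\right) + d = -6 + 2 d$)
$R{\left(y \right)} = \frac{5 \left(327 + 2 y\right)}{407 + y}$ ($R{\left(y \right)} = 5 \frac{\left(-6 + 2 y\right) + 333}{407 + y} = 5 \frac{327 + 2 y}{407 + y} = \frac{5 \left(327 + 2 y\right)}{407 + y}$)
$\frac{1}{-753847 + R{\left(211 \right)}} = \frac{1}{-753847 + \frac{5 \left(327 + 2 \cdot 211\right)}{407 + 211}} = \frac{1}{-753847 + \frac{5 \left(327 + 422\right)}{618}} = \frac{1}{-753847 + 5 \cdot \frac{1}{618} \cdot 749} = \frac{1}{-753847 + \frac{3745}{618}} = \frac{1}{- \frac{465873701}{618}} = - \frac{618}{465873701}$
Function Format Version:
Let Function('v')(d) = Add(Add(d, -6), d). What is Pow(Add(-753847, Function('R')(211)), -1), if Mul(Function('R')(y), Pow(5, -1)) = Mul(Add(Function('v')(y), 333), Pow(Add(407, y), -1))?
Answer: Rational(-618, 465873701) ≈ -1.3265e-6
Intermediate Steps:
Function('v')(d) = Add(-6, Mul(2, d)) (Function('v')(d) = Add(Add(-6, d), d) = Add(-6, Mul(2, d)))
Function('R')(y) = Mul(5, Pow(Add(407, y), -1), Add(327, Mul(2, y))) (Function('R')(y) = Mul(5, Mul(Add(Add(-6, Mul(2, y)), 333), Pow(Add(407, y), -1))) = Mul(5, Mul(Add(327, Mul(2, y)), Pow(Add(407, y), -1))) = Mul(5, Mul(Pow(Add(407, y), -1), Add(327, Mul(2, y)))) = Mul(5, Pow(Add(407, y), -1), Add(327, Mul(2, y))))
Pow(Add(-753847, Function('R')(211)), -1) = Pow(Add(-753847, Mul(5, Pow(Add(407, 211), -1), Add(327, Mul(2, 211)))), -1) = Pow(Add(-753847, Mul(5, Pow(618, -1), Add(327, 422))), -1) = Pow(Add(-753847, Mul(5, Rational(1, 618), 749)), -1) = Pow(Add(-753847, Rational(3745, 618)), -1) = Pow(Rational(-465873701, 618), -1) = Rational(-618, 465873701)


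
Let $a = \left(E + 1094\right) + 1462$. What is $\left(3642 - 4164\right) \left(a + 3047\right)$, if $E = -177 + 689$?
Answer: $-3192030$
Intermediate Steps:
$E = 512$
$a = 3068$ ($a = \left(512 + 1094\right) + 1462 = 1606 + 1462 = 3068$)
$\left(3642 - 4164\right) \left(a + 3047\right) = \left(3642 - 4164\right) \left(3068 + 3047\right) = \left(-522\right) 6115 = -3192030$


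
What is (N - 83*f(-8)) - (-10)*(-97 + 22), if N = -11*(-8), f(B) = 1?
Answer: -745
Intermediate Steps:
N = 88
(N - 83*f(-8)) - (-10)*(-97 + 22) = (88 - 83*1) - (-10)*(-97 + 22) = (88 - 83) - (-10)*(-75) = 5 - 1*750 = 5 - 750 = -745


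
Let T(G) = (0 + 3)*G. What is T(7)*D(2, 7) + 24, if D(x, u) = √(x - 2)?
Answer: 24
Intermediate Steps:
D(x, u) = √(-2 + x)
T(G) = 3*G
T(7)*D(2, 7) + 24 = (3*7)*√(-2 + 2) + 24 = 21*√0 + 24 = 21*0 + 24 = 0 + 24 = 24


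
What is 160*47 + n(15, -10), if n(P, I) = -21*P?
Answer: 7205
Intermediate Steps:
160*47 + n(15, -10) = 160*47 - 21*15 = 7520 - 315 = 7205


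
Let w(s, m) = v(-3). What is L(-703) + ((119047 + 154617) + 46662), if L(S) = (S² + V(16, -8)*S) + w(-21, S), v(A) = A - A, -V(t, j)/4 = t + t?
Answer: 904519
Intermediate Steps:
V(t, j) = -8*t (V(t, j) = -4*(t + t) = -8*t)
v(A) = 0
w(s, m) = 0
L(S) = S² - 128*S (L(S) = (S² + (-8*16)*S) + 0 = (S² - 128*S) + 0 = S² - 128*S)
L(-703) + ((119047 + 154617) + 46662) = -703*(-128 - 703) + ((119047 + 154617) + 46662) = -703*(-831) + (273664 + 46662) = 584193 + 320326 = 904519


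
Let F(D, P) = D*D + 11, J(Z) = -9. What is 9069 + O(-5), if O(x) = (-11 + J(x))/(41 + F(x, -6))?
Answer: 698293/77 ≈ 9068.7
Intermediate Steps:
F(D, P) = 11 + D² (F(D, P) = D² + 11 = 11 + D²)
O(x) = -20/(52 + x²) (O(x) = (-11 - 9)/(41 + (11 + x²)) = -20/(52 + x²))
9069 + O(-5) = 9069 - 20/(52 + (-5)²) = 9069 - 20/(52 + 25) = 9069 - 20/77 = 698293/77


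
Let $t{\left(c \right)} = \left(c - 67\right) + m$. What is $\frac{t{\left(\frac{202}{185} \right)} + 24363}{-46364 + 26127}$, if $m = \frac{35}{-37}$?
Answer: $- \frac{4494787}{3743845} \approx -1.2006$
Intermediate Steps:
$m = - \frac{35}{37}$ ($m = 35 \left(- \frac{1}{37}\right) = - \frac{35}{37} \approx -0.94595$)
$t{\left(c \right)} = - \frac{2514}{37} + c$ ($t{\left(c \right)} = \left(c - 67\right) - \frac{35}{37} = \left(-67 + c\right) - \frac{35}{37} = - \frac{2514}{37} + c$)
$\frac{t{\left(\frac{202}{185} \right)} + 24363}{-46364 + 26127} = \frac{\left(- \frac{2514}{37} + \frac{202}{185}\right) + 24363}{-46364 + 26127} = \frac{\left(- \frac{2514}{37} + 202 \cdot \frac{1}{185}\right) + 24363}{-20237} = \left(\left(- \frac{2514}{37} + \frac{202}{185}\right) + 24363\right) \left(- \frac{1}{20237}\right) = \left(- \frac{12368}{185} + 24363\right) \left(- \frac{1}{20237}\right) = \frac{4494787}{185} \left(- \frac{1}{20237}\right) = - \frac{4494787}{3743845}$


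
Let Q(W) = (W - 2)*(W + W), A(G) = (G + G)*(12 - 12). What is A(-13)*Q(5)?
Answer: 0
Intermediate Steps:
A(G) = 0 (A(G) = (2*G)*0 = 0)
Q(W) = 2*W*(-2 + W) (Q(W) = (-2 + W)*(2*W) = 2*W*(-2 + W))
A(-13)*Q(5) = 0*(2*5*(-2 + 5)) = 0*(2*5*3) = 0*30 = 0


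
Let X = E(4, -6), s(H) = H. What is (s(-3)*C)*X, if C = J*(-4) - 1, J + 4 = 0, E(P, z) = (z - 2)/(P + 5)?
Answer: 40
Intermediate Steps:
E(P, z) = (-2 + z)/(5 + P)
X = -8/9 (X = (-2 - 6)/(5 + 4) = -8/9 ≈ -0.88889)
J = -4 (J = -4 + 0 = -4)
C = 15 (C = -4*(-4) - 1 = 16 - 1 = 15)
(s(-3)*C)*X = -3*15*(-8/9) = -45*(-8/9) = 40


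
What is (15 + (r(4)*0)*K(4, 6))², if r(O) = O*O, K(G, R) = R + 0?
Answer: 225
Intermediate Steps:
K(G, R) = R
r(O) = O²
(15 + (r(4)*0)*K(4, 6))² = (15 + (4²*0)*6)² = (15 + (16*0)*6)² = (15 + 0*6)² = (15 + 0)² = 15² = 225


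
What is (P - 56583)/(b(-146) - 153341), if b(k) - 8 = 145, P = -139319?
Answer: 13993/10942 ≈ 1.2788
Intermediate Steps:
b(k) = 153 (b(k) = 8 + 145 = 153)
(P - 56583)/(b(-146) - 153341) = (-139319 - 56583)/(153 - 153341) = -195902/(-153188) = -195902*(-1/153188) = 13993/10942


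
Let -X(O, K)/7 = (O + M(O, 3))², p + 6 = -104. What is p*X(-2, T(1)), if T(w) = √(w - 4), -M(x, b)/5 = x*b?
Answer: 603680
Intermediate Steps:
p = -110 (p = -6 - 104 = -110)
M(x, b) = -5*b*x (M(x, b) = -5*x*b = -5*b*x)
T(w) = √(-4 + w)
X(O, K) = -1372*O² (X(O, K) = -7*(O - 5*3*O)² = -7*(O - 15*O)² = -7*196*O² = -1372*O²)
p*X(-2, T(1)) = -(-150920)*(-2)² = -(-150920)*4 = -110*(-5488) = 603680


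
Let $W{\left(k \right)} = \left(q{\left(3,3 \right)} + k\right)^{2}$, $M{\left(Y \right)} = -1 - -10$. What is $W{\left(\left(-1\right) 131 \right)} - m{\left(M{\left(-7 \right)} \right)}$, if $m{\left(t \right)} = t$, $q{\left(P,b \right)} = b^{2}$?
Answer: $14875$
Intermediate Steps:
$M{\left(Y \right)} = 9$ ($M{\left(Y \right)} = -1 + 10 = 9$)
$W{\left(k \right)} = \left(9 + k\right)^{2}$ ($W{\left(k \right)} = \left(3^{2} + k\right)^{2} = \left(9 + k\right)^{2}$)
$W{\left(\left(-1\right) 131 \right)} - m{\left(M{\left(-7 \right)} \right)} = \left(9 - 131\right)^{2} - 9 = \left(-122\right)^{2} - 9 = 14884 - 9 = 14875$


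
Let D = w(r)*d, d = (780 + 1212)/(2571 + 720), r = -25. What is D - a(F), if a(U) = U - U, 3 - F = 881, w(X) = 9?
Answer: 5976/1097 ≈ 5.4476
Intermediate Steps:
F = -878 (F = 3 - 1*881 = 3 - 881 = -878)
d = 664/1097 (d = 1992/3291 = 1992*(1/3291) = 664/1097 ≈ 0.60529)
a(U) = 0
D = 5976/1097 (D = 9*(664/1097) = 5976/1097 ≈ 5.4476)
D - a(F) = 5976/1097 - 1*0 = 5976/1097 + 0 = 5976/1097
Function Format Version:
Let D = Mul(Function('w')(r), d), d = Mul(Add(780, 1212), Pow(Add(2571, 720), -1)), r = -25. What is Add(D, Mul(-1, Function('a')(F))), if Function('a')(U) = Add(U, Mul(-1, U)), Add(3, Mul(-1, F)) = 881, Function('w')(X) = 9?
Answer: Rational(5976, 1097) ≈ 5.4476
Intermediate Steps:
F = -878 (F = Add(3, Mul(-1, 881)) = Add(3, -881) = -878)
d = Rational(664, 1097) (d = Mul(1992, Pow(3291, -1)) = Mul(1992, Rational(1, 3291)) = Rational(664, 1097) ≈ 0.60529)
Function('a')(U) = 0
D = Rational(5976, 1097) (D = Mul(9, Rational(664, 1097)) = Rational(5976, 1097) ≈ 5.4476)
Add(D, Mul(-1, Function('a')(F))) = Add(Rational(5976, 1097), Mul(-1, 0)) = Add(Rational(5976, 1097), 0) = Rational(5976, 1097)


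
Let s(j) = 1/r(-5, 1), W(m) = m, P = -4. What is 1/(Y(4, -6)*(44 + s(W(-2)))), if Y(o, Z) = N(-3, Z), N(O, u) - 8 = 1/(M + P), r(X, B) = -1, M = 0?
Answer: 4/1333 ≈ 0.0030008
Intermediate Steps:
N(O, u) = 31/4 (N(O, u) = 8 + 1/(0 - 4) = 8 + 1/(-4) = 8 - 1/4 = 31/4)
s(j) = -1 (s(j) = 1/(-1) = -1)
Y(o, Z) = 31/4
1/(Y(4, -6)*(44 + s(W(-2)))) = 1/(31*(44 - 1)/4) = 1/((31/4)*43) = 1/(1333/4) = 4/1333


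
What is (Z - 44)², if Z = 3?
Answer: 1681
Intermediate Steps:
(Z - 44)² = (3 - 44)² = (-41)² = 1681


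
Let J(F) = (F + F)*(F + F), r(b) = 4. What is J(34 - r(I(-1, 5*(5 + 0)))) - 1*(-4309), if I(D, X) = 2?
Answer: 7909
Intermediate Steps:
J(F) = 4*F**2 (J(F) = (2*F)*(2*F) = 4*F**2)
J(34 - r(I(-1, 5*(5 + 0)))) - 1*(-4309) = 4*(34 - 1*4)**2 - 1*(-4309) = 4*(34 - 4)**2 + 4309 = 4*30**2 + 4309 = 4*900 + 4309 = 3600 + 4309 = 7909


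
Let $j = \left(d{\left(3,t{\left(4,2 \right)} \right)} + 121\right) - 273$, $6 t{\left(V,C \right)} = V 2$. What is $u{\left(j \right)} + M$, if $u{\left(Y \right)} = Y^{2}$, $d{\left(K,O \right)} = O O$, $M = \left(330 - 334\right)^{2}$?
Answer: $\frac{1829200}{81} \approx 22583.0$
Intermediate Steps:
$t{\left(V,C \right)} = \frac{V}{3}$ ($t{\left(V,C \right)} = \frac{V 2}{6} = \frac{2 V}{6} = \frac{V}{3}$)
$M = 16$ ($M = \left(-4\right)^{2} = 16$)
$d{\left(K,O \right)} = O^{2}$
$j = - \frac{1352}{9}$ ($j = \left(\left(\frac{1}{3} \cdot 4\right)^{2} + 121\right) - 273 = \left(\left(\frac{4}{3}\right)^{2} + 121\right) - 273 = \left(\frac{16}{9} + 121\right) - 273 = \frac{1105}{9} - 273 = - \frac{1352}{9} \approx -150.22$)
$u{\left(j \right)} + M = \left(- \frac{1352}{9}\right)^{2} + 16 = \frac{1827904}{81} + 16 = \frac{1829200}{81}$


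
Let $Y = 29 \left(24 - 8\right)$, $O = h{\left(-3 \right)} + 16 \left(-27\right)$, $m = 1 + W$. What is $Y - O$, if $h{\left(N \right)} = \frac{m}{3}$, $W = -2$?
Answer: $\frac{2689}{3} \approx 896.33$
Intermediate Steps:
$m = -1$ ($m = 1 - 2 = -1$)
$h{\left(N \right)} = - \frac{1}{3}$
$O = - \frac{1297}{3}$ ($O = - \frac{1}{3} + 16 \left(-27\right) = - \frac{1}{3} - 432 = - \frac{1297}{3} \approx -432.33$)
$Y = 464$ ($Y = 29 \left(24 - 8\right) = 29 \cdot 16 = 464$)
$Y - O = 464 - - \frac{1297}{3} = 464 + \frac{1297}{3} = \frac{2689}{3}$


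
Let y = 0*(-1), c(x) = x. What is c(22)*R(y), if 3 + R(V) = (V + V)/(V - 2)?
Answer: -66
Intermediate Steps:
y = 0
R(V) = -3 + 2*V/(-2 + V) (R(V) = -3 + (V + V)/(V - 2) = -3 + (2*V)/(-2 + V) = -3 + 2*V/(-2 + V))
c(22)*R(y) = 22*((6 - 1*0)/(-2 + 0)) = 22*((6 + 0)/(-2)) = 22*(-1/2*6) = 22*(-3) = -66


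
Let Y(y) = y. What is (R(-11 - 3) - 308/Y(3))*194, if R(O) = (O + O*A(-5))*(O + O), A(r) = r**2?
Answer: 5871992/3 ≈ 1.9573e+6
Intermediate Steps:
R(O) = 52*O**2 (R(O) = (O + O*(-5)**2)*(O + O) = (O + O*25)*(2*O) = (O + 25*O)*(2*O) = (26*O)*(2*O) = 52*O**2)
(R(-11 - 3) - 308/Y(3))*194 = (52*(-11 - 3)**2 - 308/3)*194 = (52*(-14)**2 - 308*1/3)*194 = (52*196 - 308/3)*194 = (10192 - 308/3)*194 = (30268/3)*194 = 5871992/3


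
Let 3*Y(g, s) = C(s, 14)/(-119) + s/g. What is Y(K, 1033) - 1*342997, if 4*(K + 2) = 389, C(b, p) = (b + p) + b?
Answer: -46653723721/136017 ≈ -3.4300e+5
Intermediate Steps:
C(b, p) = p + 2*b
K = 381/4 (K = -2 + (¼)*389 = -2 + 389/4 = 381/4 ≈ 95.250)
Y(g, s) = -2/51 - 2*s/357 + s/(3*g) (Y(g, s) = ((14 + 2*s)/(-119) + s/g)/3 = ((14 + 2*s)*(-1/119) + s/g)/3 = ((-2/17 - 2*s/119) + s/g)/3 = (-2/17 - 2*s/119 + s/g)/3 = -2/51 - 2*s/357 + s/(3*g))
Y(K, 1033) - 1*342997 = (119*1033 - 2*381/4*(7 + 1033))/(357*(381/4)) - 1*342997 = (1/357)*(4/381)*(122927 - 2*381/4*1040) - 342997 = (1/357)*(4/381)*(122927 - 198120) - 342997 = (1/357)*(4/381)*(-75193) - 342997 = -300772/136017 - 342997 = -46653723721/136017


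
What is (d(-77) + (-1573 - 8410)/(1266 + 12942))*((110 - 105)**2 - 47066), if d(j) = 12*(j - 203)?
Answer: 2246154264383/14208 ≈ 1.5809e+8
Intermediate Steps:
d(j) = -2436 + 12*j (d(j) = 12*(-203 + j) = -2436 + 12*j)
(d(-77) + (-1573 - 8410)/(1266 + 12942))*((110 - 105)**2 - 47066) = ((-2436 + 12*(-77)) + (-1573 - 8410)/(1266 + 12942))*((110 - 105)**2 - 47066) = ((-2436 - 924) - 9983/14208)*(5**2 - 47066) = (-3360 - 9983*1/14208)*(25 - 47066) = (-3360 - 9983/14208)*(-47041) = -47748863/14208*(-47041) = 2246154264383/14208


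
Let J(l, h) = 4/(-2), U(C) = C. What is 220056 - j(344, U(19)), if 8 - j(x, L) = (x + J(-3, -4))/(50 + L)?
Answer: 5061218/23 ≈ 2.2005e+5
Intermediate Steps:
J(l, h) = -2 (J(l, h) = 4*(-1/2) = -2)
j(x, L) = 8 - (-2 + x)/(50 + L) (j(x, L) = 8 - (x - 2)/(50 + L) = 8 - (-2 + x)/(50 + L))
220056 - j(344, U(19)) = 220056 - (402 - 1*344 + 8*19)/(50 + 19) = 220056 - (402 - 344 + 152)/69 = 220056 - 210/69 = 220056 - 1*70/23 = 220056 - 70/23 = 5061218/23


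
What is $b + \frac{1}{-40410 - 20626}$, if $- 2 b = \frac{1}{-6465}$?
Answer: $\frac{24053}{394597740} \approx 6.0956 \cdot 10^{-5}$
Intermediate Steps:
$b = \frac{1}{12930}$ ($b = - \frac{1}{2 \left(-6465\right)} = \left(- \frac{1}{2}\right) \left(- \frac{1}{6465}\right) = \frac{1}{12930} \approx 7.7339 \cdot 10^{-5}$)
$b + \frac{1}{-40410 - 20626} = \frac{1}{12930} + \frac{1}{-40410 - 20626} = \frac{1}{12930} + \frac{1}{-61036} = \frac{1}{12930} - \frac{1}{61036} = \frac{24053}{394597740}$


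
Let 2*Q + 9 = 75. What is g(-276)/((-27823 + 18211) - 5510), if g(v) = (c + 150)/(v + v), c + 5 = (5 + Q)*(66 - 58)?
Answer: 449/8347344 ≈ 5.3790e-5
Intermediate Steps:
Q = 33 (Q = -9/2 + (½)*75 = -9/2 + 75/2 = 33)
c = 299 (c = -5 + (5 + 33)*(66 - 58) = -5 + 38*8 = -5 + 304 = 299)
g(v) = 449/(2*v) (g(v) = (299 + 150)/(v + v) = 449/((2*v)) = 449*(1/(2*v)) = 449/(2*v))
g(-276)/((-27823 + 18211) - 5510) = ((449/2)/(-276))/((-27823 + 18211) - 5510) = ((449/2)*(-1/276))/(-9612 - 5510) = -449/552/(-15122) = -449/552*(-1/15122) = 449/8347344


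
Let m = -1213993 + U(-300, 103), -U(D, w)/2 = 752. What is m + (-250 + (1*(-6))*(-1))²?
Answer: -1155961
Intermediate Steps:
U(D, w) = -1504 (U(D, w) = -2*752 = -1504)
m = -1215497 (m = -1213993 - 1504 = -1215497)
m + (-250 + (1*(-6))*(-1))² = -1215497 + (-250 + (1*(-6))*(-1))² = -1215497 + (-250 - 6*(-1))² = -1215497 + (-250 + 6)² = -1215497 + (-244)² = -1215497 + 59536 = -1155961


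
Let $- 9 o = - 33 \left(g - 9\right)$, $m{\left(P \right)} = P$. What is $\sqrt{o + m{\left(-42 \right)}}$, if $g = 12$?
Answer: $i \sqrt{31} \approx 5.5678 i$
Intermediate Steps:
$o = 11$ ($o = - \frac{\left(-33\right) \left(12 - 9\right)}{9} = - \frac{\left(-33\right) 3}{9} = \left(- \frac{1}{9}\right) \left(-99\right) = 11$)
$\sqrt{o + m{\left(-42 \right)}} = \sqrt{11 - 42} = \sqrt{-31} = i \sqrt{31}$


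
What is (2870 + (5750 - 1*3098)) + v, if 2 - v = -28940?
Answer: 34464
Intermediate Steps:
v = 28942 (v = 2 - 1*(-28940) = 2 + 28940 = 28942)
(2870 + (5750 - 1*3098)) + v = (2870 + (5750 - 1*3098)) + 28942 = (2870 + (5750 - 3098)) + 28942 = (2870 + 2652) + 28942 = 5522 + 28942 = 34464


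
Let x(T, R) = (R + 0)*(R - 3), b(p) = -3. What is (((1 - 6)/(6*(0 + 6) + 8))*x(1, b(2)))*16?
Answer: -360/11 ≈ -32.727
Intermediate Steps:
x(T, R) = R*(-3 + R)
(((1 - 6)/(6*(0 + 6) + 8))*x(1, b(2)))*16 = (((1 - 6)/(6*(0 + 6) + 8))*(-3*(-3 - 3)))*16 = ((-5/(6*6 + 8))*(-3*(-6)))*16 = (-5/(36 + 8)*18)*16 = (-5/44*18)*16 = (-5*1/44*18)*16 = -5/44*18*16 = -45/22*16 = -360/11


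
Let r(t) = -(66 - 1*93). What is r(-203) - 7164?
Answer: -7137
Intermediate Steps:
r(t) = 27 (r(t) = -(66 - 93) = -1*(-27) = 27)
r(-203) - 7164 = 27 - 7164 = -7137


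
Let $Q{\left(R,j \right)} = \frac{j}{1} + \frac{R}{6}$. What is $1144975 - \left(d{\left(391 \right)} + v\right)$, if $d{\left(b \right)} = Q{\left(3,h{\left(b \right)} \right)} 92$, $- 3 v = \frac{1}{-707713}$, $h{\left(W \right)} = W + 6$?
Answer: $\frac{2353297883294}{2123139} \approx 1.1084 \cdot 10^{6}$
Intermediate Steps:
$h{\left(W \right)} = 6 + W$
$Q{\left(R,j \right)} = j + \frac{R}{6}$ ($Q{\left(R,j \right)} = j 1 + R \frac{1}{6} = j + \frac{R}{6}$)
$v = \frac{1}{2123139}$ ($v = - \frac{1}{3 \left(-707713\right)} = \left(- \frac{1}{3}\right) \left(- \frac{1}{707713}\right) = \frac{1}{2123139} \approx 4.71 \cdot 10^{-7}$)
$d{\left(b \right)} = 598 + 92 b$ ($d{\left(b \right)} = \left(\left(6 + b\right) + \frac{1}{6} \cdot 3\right) 92 = \left(\left(6 + b\right) + \frac{1}{2}\right) 92 = \left(\frac{13}{2} + b\right) 92 = 598 + 92 b$)
$1144975 - \left(d{\left(391 \right)} + v\right) = 1144975 - \left(\left(598 + 92 \cdot 391\right) + \frac{1}{2123139}\right) = 1144975 - \left(\left(598 + 35972\right) + \frac{1}{2123139}\right) = 1144975 - \left(36570 + \frac{1}{2123139}\right) = 1144975 - \frac{77643193231}{2123139} = \frac{2353297883294}{2123139}$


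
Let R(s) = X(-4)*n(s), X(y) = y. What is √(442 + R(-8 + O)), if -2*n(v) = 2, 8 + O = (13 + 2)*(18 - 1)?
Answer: √446 ≈ 21.119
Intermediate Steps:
O = 247 (O = -8 + (13 + 2)*(18 - 1) = -8 + 15*17 = -8 + 255 = 247)
n(v) = -1 (n(v) = -½*2 = -1)
R(s) = 4 (R(s) = -4*(-1) = 4)
√(442 + R(-8 + O)) = √(442 + 4) = √446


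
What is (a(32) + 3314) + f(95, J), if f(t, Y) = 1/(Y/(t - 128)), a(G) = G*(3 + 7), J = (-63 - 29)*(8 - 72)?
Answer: 21396959/5888 ≈ 3634.0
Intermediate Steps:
J = 5888 (J = -92*(-64) = 5888)
a(G) = 10*G (a(G) = G*10 = 10*G)
f(t, Y) = (-128 + t)/Y (f(t, Y) = 1/(Y/(-128 + t)) = (-128 + t)/Y)
(a(32) + 3314) + f(95, J) = (10*32 + 3314) + (-128 + 95)/5888 = (320 + 3314) + (1/5888)*(-33) = 3634 - 33/5888 = 21396959/5888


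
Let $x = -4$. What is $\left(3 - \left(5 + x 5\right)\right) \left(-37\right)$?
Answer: $-666$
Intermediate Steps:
$\left(3 - \left(5 + x 5\right)\right) \left(-37\right) = \left(3 - \left(5 - 20\right)\right) \left(-37\right) = \left(3 - -15\right) \left(-37\right) = \left(3 + 15\right) \left(-37\right) = 18 \left(-37\right) = -666$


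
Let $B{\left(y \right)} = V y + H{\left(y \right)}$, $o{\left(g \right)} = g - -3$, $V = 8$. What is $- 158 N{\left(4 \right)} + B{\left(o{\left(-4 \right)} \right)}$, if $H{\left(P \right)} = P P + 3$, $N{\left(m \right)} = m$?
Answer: $-636$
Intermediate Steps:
$o{\left(g \right)} = 3 + g$ ($o{\left(g \right)} = g + 3 = 3 + g$)
$H{\left(P \right)} = 3 + P^{2}$ ($H{\left(P \right)} = P^{2} + 3 = 3 + P^{2}$)
$B{\left(y \right)} = 3 + y^{2} + 8 y$ ($B{\left(y \right)} = 8 y + \left(3 + y^{2}\right) = 3 + y^{2} + 8 y$)
$- 158 N{\left(4 \right)} + B{\left(o{\left(-4 \right)} \right)} = \left(-158\right) 4 + \left(3 + \left(3 - 4\right)^{2} + 8 \left(3 - 4\right)\right) = -632 + \left(3 + \left(-1\right)^{2} + 8 \left(-1\right)\right) = -632 + \left(3 + 1 - 8\right) = -632 - 4 = -636$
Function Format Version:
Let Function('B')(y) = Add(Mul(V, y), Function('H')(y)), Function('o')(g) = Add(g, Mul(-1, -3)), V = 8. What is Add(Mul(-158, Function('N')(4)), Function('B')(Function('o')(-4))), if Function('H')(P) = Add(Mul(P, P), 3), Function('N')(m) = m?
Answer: -636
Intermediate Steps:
Function('o')(g) = Add(3, g) (Function('o')(g) = Add(g, 3) = Add(3, g))
Function('H')(P) = Add(3, Pow(P, 2)) (Function('H')(P) = Add(Pow(P, 2), 3) = Add(3, Pow(P, 2)))
Function('B')(y) = Add(3, Pow(y, 2), Mul(8, y)) (Function('B')(y) = Add(Mul(8, y), Add(3, Pow(y, 2))) = Add(3, Pow(y, 2), Mul(8, y)))
Add(Mul(-158, Function('N')(4)), Function('B')(Function('o')(-4))) = Add(Mul(-158, 4), Add(3, Pow(Add(3, -4), 2), Mul(8, Add(3, -4)))) = Add(-632, Add(3, Pow(-1, 2), Mul(8, -1))) = Add(-632, Add(3, 1, -8)) = Add(-632, -4) = -636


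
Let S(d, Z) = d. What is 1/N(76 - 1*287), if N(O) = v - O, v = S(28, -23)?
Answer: 1/239 ≈ 0.0041841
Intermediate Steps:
v = 28
N(O) = 28 - O
1/N(76 - 1*287) = 1/(28 - (76 - 1*287)) = 1/(28 - (76 - 287)) = 1/(28 - 1*(-211)) = 1/(28 + 211) = 1/239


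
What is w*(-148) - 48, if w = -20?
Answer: 2912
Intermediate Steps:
w*(-148) - 48 = -20*(-148) - 48 = 2960 - 48 = 2912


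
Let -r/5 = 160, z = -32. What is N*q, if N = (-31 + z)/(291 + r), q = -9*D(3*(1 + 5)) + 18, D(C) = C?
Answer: -9072/509 ≈ -17.823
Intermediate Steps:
r = -800 (r = -5*160 = -800)
q = -144 (q = -27*(1 + 5) + 18 = -27*6 + 18 = -9*18 + 18 = -162 + 18 = -144)
N = 63/509 (N = (-31 - 32)/(291 - 800) = -63/(-509) = -63*(-1/509) = 63/509 ≈ 0.12377)
N*q = (63/509)*(-144) = -9072/509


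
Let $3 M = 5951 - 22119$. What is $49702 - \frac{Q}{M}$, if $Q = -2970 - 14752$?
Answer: $\frac{401764385}{8084} \approx 49699.0$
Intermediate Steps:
$M = - \frac{16168}{3}$ ($M = \frac{5951 - 22119}{3} = \frac{1}{3} \left(-16168\right) = - \frac{16168}{3} \approx -5389.3$)
$Q = -17722$
$49702 - \frac{Q}{M} = 49702 - - \frac{17722}{- \frac{16168}{3}} = 49702 - \left(-17722\right) \left(- \frac{3}{16168}\right) = 49702 - \frac{26583}{8084} = \frac{401764385}{8084}$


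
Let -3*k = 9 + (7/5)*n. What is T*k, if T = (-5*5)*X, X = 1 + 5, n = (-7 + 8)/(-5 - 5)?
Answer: 443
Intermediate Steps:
n = -1/10 (n = 1/(-10) = 1*(-1/10) = -1/10 ≈ -0.10000)
X = 6
T = -150 (T = -5*5*6 = -25*6 = -150)
k = -443/150 (k = -(9 + (7/5)*(-1/10))/3 = -(9 - 7/50)/3 = -1/3*443/50 = -443/150 ≈ -2.9533)
T*k = -150*(-443/150) = 443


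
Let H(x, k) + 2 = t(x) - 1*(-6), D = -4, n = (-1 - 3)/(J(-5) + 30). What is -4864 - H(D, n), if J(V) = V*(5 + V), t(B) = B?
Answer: -4864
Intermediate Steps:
n = -2/15 (n = (-1 - 3)/(-5*(5 - 5) + 30) = -4/(-5*0 + 30) = -4/(0 + 30) = -4/30 = -4*1/30 = -2/15 ≈ -0.13333)
H(x, k) = 4 + x (H(x, k) = -2 + (x - 1*(-6)) = -2 + (x + 6) = -2 + (6 + x) = 4 + x)
-4864 - H(D, n) = -4864 - (4 - 4) = -4864 - 1*0 = -4864 + 0 = -4864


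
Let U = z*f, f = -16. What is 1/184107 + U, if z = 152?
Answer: -447748223/184107 ≈ -2432.0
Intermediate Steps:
U = -2432 (U = 152*(-16) = -2432)
1/184107 + U = 1/184107 - 2432 = -447748223/184107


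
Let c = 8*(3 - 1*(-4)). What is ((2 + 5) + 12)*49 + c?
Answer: 987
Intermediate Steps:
c = 56 (c = 8*(3 + 4) = 8*7 = 56)
((2 + 5) + 12)*49 + c = ((2 + 5) + 12)*49 + 56 = (7 + 12)*49 + 56 = 19*49 + 56 = 931 + 56 = 987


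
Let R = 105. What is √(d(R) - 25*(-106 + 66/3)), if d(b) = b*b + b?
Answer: 21*√30 ≈ 115.02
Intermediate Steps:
d(b) = b + b² (d(b) = b² + b = b + b²)
√(d(R) - 25*(-106 + 66/3)) = √(105*(1 + 105) - 25*(-106 + 66/3)) = √(105*106 - 25*(-106 + 66*(⅓))) = √(11130 - 25*(-106 + 22)) = √(11130 - 25*(-84)) = √(11130 + 2100) = √13230 = 21*√30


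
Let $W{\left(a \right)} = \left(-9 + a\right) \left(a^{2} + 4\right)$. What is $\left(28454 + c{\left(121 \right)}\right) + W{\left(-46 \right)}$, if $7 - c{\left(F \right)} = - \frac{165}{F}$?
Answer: $- \frac{969514}{11} \approx -88138.0$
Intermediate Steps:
$W{\left(a \right)} = \left(-9 + a\right) \left(4 + a^{2}\right)$
$c{\left(F \right)} = 7 + \frac{165}{F}$ ($c{\left(F \right)} = 7 - - \frac{165}{F} = 7 + \frac{165}{F}$)
$\left(28454 + c{\left(121 \right)}\right) + W{\left(-46 \right)} = \left(28454 + \left(7 + \frac{165}{121}\right)\right) + \left(-36 + \left(-46\right)^{3} - 9 \left(-46\right)^{2} + 4 \left(-46\right)\right) = \left(28454 + \left(7 + 165 \cdot \frac{1}{121}\right)\right) - 116600 = \left(28454 + \left(7 + \frac{15}{11}\right)\right) - 116600 = \left(28454 + \frac{92}{11}\right) - 116600 = \frac{313086}{11} - 116600 = - \frac{969514}{11}$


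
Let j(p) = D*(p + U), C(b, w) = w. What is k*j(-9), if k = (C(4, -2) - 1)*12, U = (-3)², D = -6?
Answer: 0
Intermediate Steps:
U = 9
k = -36 (k = (-2 - 1)*12 = -3*12 = -36)
j(p) = -54 - 6*p (j(p) = -6*(p + 9) = -6*(9 + p) = -54 - 6*p)
k*j(-9) = -36*(-54 - 6*(-9)) = -36*(-54 + 54) = -36*0 = 0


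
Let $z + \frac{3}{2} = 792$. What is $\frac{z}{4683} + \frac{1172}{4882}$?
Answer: $\frac{3115899}{7620802} \approx 0.40887$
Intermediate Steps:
$z = \frac{1581}{2}$ ($z = - \frac{3}{2} + 792 = \frac{1581}{2} \approx 790.5$)
$\frac{z}{4683} + \frac{1172}{4882} = \frac{1581}{2 \cdot 4683} + \frac{1172}{4882} = \frac{1581}{2} \cdot \frac{1}{4683} + 1172 \cdot \frac{1}{4882} = \frac{527}{3122} + \frac{586}{2441} = \frac{3115899}{7620802}$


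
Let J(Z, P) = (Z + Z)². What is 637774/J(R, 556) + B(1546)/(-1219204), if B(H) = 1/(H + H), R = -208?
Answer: 75133340119043/20386963577344 ≈ 3.6854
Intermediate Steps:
J(Z, P) = 4*Z² (J(Z, P) = (2*Z)² = 4*Z²)
B(H) = 1/(2*H)
637774/J(R, 556) + B(1546)/(-1219204) = 637774/((4*(-208)²)) + ((½)/1546)/(-1219204) = 637774/((4*43264)) + ((½)*(1/1546))*(-1/1219204) = 637774/173056 + (1/3092)*(-1/1219204) = 637774*(1/173056) - 1/3769778768 = 318887/86528 - 1/3769778768 = 75133340119043/20386963577344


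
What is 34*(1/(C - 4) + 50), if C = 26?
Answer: 18717/11 ≈ 1701.5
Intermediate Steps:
34*(1/(C - 4) + 50) = 34*(1/(26 - 4) + 50) = 34*(1/22 + 50) = 34*(1101/22) = 18717/11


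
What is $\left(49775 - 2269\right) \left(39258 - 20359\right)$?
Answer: $897815894$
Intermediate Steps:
$\left(49775 - 2269\right) \left(39258 - 20359\right) = 47506 \cdot 18899 = 897815894$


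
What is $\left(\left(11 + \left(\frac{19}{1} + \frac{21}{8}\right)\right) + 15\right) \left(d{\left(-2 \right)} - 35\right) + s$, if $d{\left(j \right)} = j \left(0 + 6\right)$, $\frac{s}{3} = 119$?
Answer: $- \frac{15051}{8} \approx -1881.4$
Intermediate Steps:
$s = 357$ ($s = 3 \cdot 119 = 357$)
$d{\left(j \right)} = 6 j$ ($d{\left(j \right)} = j 6 = 6 j$)
$\left(\left(11 + \left(\frac{19}{1} + \frac{21}{8}\right)\right) + 15\right) \left(d{\left(-2 \right)} - 35\right) + s = \left(\left(11 + \left(\frac{19}{1} + \frac{21}{8}\right)\right) + 15\right) \left(6 \left(-2\right) - 35\right) + 357 = \left(\left(11 + \left(19 \cdot 1 + 21 \cdot \frac{1}{8}\right)\right) + 15\right) \left(-12 - 35\right) + 357 = \left(\left(11 + \left(19 + \frac{21}{8}\right)\right) + 15\right) \left(-47\right) + 357 = \left(\left(11 + \frac{173}{8}\right) + 15\right) \left(-47\right) + 357 = \left(\frac{261}{8} + 15\right) \left(-47\right) + 357 = \frac{381}{8} \left(-47\right) + 357 = - \frac{17907}{8} + 357 = - \frac{15051}{8}$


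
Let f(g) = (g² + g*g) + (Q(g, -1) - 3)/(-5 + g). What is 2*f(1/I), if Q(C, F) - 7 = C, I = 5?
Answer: -159/100 ≈ -1.5900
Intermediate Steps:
Q(C, F) = 7 + C
f(g) = 2*g² + (4 + g)/(-5 + g) (f(g) = (g² + g*g) + ((7 + g) - 3)/(-5 + g) = (g² + g²) + (4 + g)/(-5 + g) = 2*g² + (4 + g)/(-5 + g))
2*f(1/I) = 2*((4 + 1/5 - 10*(1/5)² + 2*(1/5)³)/(-5 + 1/5)) = 2*((4 + ⅕ - 10*(⅕)² + 2*(⅕)³)/(-5 + ⅕)) = 2*((4 + ⅕ - 10*1/25 + 2*(1/125))/(-24/5)) = 2*(-5*(4 + ⅕ - ⅖ + 2/125)/24) = 2*(-5/24*477/125) = 2*(-159/200) = -159/100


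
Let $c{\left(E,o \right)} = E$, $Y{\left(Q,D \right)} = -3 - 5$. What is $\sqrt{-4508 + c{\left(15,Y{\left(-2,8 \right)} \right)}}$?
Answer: $i \sqrt{4493} \approx 67.03 i$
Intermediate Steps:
$Y{\left(Q,D \right)} = -8$
$\sqrt{-4508 + c{\left(15,Y{\left(-2,8 \right)} \right)}} = \sqrt{-4508 + 15} = \sqrt{-4493} = i \sqrt{4493}$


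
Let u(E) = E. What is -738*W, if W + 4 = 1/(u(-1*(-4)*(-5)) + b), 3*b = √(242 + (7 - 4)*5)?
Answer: 10001376/3343 + 2214*√257/3343 ≈ 3002.4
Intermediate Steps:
b = √257/3 (b = √(242 + (7 - 4)*5)/3 = √(242 + 3*5)/3 = √(242 + 15)/3 = √257/3 ≈ 5.3437)
W = -4 + 1/(-20 + √257/3) (W = -4 + 1/(-1*(-4)*(-5) + √257/3) = -4 + 1/(4*(-5) + √257/3) = -4 + 1/(-20 + √257/3) ≈ -4.0682)
-738*W = -738*(-13552/3343 - 3*√257/3343) = 10001376/3343 + 2214*√257/3343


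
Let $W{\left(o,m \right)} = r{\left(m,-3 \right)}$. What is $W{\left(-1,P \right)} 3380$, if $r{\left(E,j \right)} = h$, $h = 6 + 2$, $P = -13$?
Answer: $27040$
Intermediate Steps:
$h = 8$
$r{\left(E,j \right)} = 8$
$W{\left(o,m \right)} = 8$
$W{\left(-1,P \right)} 3380 = 8 \cdot 3380 = 27040$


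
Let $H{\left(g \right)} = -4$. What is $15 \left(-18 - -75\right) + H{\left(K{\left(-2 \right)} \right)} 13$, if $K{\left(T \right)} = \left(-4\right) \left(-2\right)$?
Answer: $803$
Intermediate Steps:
$K{\left(T \right)} = 8$
$15 \left(-18 - -75\right) + H{\left(K{\left(-2 \right)} \right)} 13 = 15 \left(-18 - -75\right) - 52 = 15 \left(-18 + 75\right) - 52 = 15 \cdot 57 - 52 = 855 - 52 = 803$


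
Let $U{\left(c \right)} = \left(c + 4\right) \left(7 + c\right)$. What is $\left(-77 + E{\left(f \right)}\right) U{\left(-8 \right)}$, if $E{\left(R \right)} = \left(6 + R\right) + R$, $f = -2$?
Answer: $-300$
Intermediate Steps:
$E{\left(R \right)} = 6 + 2 R$
$U{\left(c \right)} = \left(4 + c\right) \left(7 + c\right)$
$\left(-77 + E{\left(f \right)}\right) U{\left(-8 \right)} = \left(-77 + \left(6 + 2 \left(-2\right)\right)\right) \left(28 + \left(-8\right)^{2} + 11 \left(-8\right)\right) = \left(-77 + \left(6 - 4\right)\right) \left(28 + 64 - 88\right) = \left(-77 + 2\right) 4 = \left(-75\right) 4 = -300$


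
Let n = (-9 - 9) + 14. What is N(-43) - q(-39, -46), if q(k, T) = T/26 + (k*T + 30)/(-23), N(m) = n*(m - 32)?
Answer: 113941/299 ≈ 381.07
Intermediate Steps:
n = -4 (n = -18 + 14 = -4)
N(m) = 128 - 4*m (N(m) = -4*(m - 32) = -4*(-32 + m) = 128 - 4*m)
q(k, T) = -30/23 + T/26 - T*k/23 (q(k, T) = T*(1/26) + (T*k + 30)*(-1/23) = T/26 + (30 + T*k)*(-1/23) = T/26 + (-30/23 - T*k/23) = -30/23 + T/26 - T*k/23)
N(-43) - q(-39, -46) = (128 - 4*(-43)) - (-30/23 + (1/26)*(-46) - 1/23*(-46)*(-39)) = (128 + 172) - (-30/23 - 23/13 - 78) = 300 - 1*(-24241/299) = 300 + 24241/299 = 113941/299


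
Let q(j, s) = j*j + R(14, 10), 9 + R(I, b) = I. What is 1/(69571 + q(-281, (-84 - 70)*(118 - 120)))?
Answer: 1/148537 ≈ 6.7323e-6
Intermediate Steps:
R(I, b) = -9 + I
q(j, s) = 5 + j² (q(j, s) = j*j + (-9 + 14) = j² + 5 = 5 + j²)
1/(69571 + q(-281, (-84 - 70)*(118 - 120))) = 1/(69571 + (5 + (-281)²)) = 1/(69571 + (5 + 78961)) = 1/(69571 + 78966) = 1/148537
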